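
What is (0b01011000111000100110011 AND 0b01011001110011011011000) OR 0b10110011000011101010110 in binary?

0b01011000111000100110011 AND 0b01011001110011011011000 = 0b01011000110000000010000.
Then OR with 0b10110011000011101010110.

0b11111011110011101010110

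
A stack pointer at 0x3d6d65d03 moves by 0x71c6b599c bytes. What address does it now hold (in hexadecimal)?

0xaf341b69f

Add column by column in base 16, right to left:
  3+c = f
  0+9 = 9
  d+9 = 6 carry 1
  5+5+1 = b
  6+b = 1 carry 1
  d+6+1 = 4 carry 1
  6+c+1 = 3 carry 1
  d+1+1 = f
  3+7 = a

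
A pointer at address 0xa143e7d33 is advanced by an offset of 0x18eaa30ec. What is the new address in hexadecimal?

0xba2e8ae1f

Add column by column in base 16, right to left:
  3+c = f
  3+e = 1 carry 1
  d+0+1 = e
  7+3 = a
  e+a = 8 carry 1
  3+a+1 = e
  4+e = 2 carry 1
  1+8+1 = a
  a+1 = b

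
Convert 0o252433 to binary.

0b10101010100011011

Each octal digit is 3 bits: 2=010 5=101 2=010 4=100 3=011 3=011.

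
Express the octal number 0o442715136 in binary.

Each octal digit is 3 bits: 4=100 4=100 2=010 7=111 1=001 5=101 1=001 3=011 6=110.

0b100100010111001101001011110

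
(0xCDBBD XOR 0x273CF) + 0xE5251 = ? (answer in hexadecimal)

First 0xCDBBD XOR 0x273CF = 0xEA872.
Add column by column in base 16, right to left:
  2+1 = 3
  7+5 = C
  8+2 = A
  A+5 = F
  E+E = C carry 1
  final carry 1

0x1CFAC3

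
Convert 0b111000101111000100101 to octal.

0o7057045

Group the bits in threes: 111 000 101 111 000 100 101 → 7057045.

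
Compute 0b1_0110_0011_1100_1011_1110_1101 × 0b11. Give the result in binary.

Multiply each base-2 digit by 3, carrying:
  1×3 = 3 → write 1 carry 1
  0×3+1 = 1 → write 1
  1×3 = 3 → write 1 carry 1
  1×3+1 = 4 → write 0 carry 2
  0×3+2 = 2 → write 0 carry 1
  1×3+1 = 4 → write 0 carry 2
  1×3+2 = 5 → write 1 carry 2
  1×3+2 = 5 → write 1 carry 2
  1×3+2 = 5 → write 1 carry 2
  1×3+2 = 5 → write 1 carry 2
  0×3+2 = 2 → write 0 carry 1
  1×3+1 = 4 → write 0 carry 2
  0×3+2 = 2 → write 0 carry 1
  0×3+1 = 1 → write 1
  1×3 = 3 → write 1 carry 1
  1×3+1 = 4 → write 0 carry 2
  1×3+2 = 5 → write 1 carry 2
  1×3+2 = 5 → write 1 carry 2
  0×3+2 = 2 → write 0 carry 1
  0×3+1 = 1 → write 1
  0×3 = 0 → write 0
  1×3 = 3 → write 1 carry 1
  1×3+1 = 4 → write 0 carry 2
  0×3+2 = 2 → write 0 carry 1
  1×3+1 = 4 → write 0 carry 2
  remaining carry: 10

0b100001010110110001111000111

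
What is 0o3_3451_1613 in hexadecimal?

Each octal digit is 3 bits: 3=011 3=011 4=100 5=101 1=001 1=001 6=110 1=001 3=011.
Group the bits into nibbles: 0011 0111 0010 1001 0011 1000 1011 → 372938B.

0x372938B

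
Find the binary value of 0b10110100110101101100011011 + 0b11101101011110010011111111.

0b110100010010100000000011010

Add column by column in base 2, right to left:
  1+1 = 0 carry 1
  1+1+1 = 1 carry 1
  0+1+1 = 0 carry 1
  1+1+1 = 1 carry 1
  1+1+1 = 1 carry 1
  0+1+1 = 0 carry 1
  0+1+1 = 0 carry 1
  0+1+1 = 0 carry 1
  1+0+1 = 0 carry 1
  1+0+1 = 0 carry 1
  0+1+1 = 0 carry 1
  1+0+1 = 0 carry 1
  1+0+1 = 0 carry 1
  0+1+1 = 0 carry 1
  1+1+1 = 1 carry 1
  0+1+1 = 0 carry 1
  1+1+1 = 1 carry 1
  1+0+1 = 0 carry 1
  0+1+1 = 0 carry 1
  0+0+1 = 1
  1+1 = 0 carry 1
  0+1+1 = 0 carry 1
  1+0+1 = 0 carry 1
  1+1+1 = 1 carry 1
  0+1+1 = 0 carry 1
  1+1+1 = 1 carry 1
  final carry 1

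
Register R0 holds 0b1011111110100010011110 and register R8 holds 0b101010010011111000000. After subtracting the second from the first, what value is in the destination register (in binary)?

Subtract column by column in base 2:
  0-0 → 0
  1-0 → 1
  1-0 → 1
  1-0 → 1
  1-0 → 1
  0-0 → 0
  0-1 → 1 (borrow)
  1-1-1 → 1 (borrow)
  0-1-1 → 0 (borrow)
  0-1-1 → 0 (borrow)
  0-1-1 → 0 (borrow)
  1-0-1 → 0
  0-0 → 0
  1-1 → 0
  1-0 → 1
  1-0 → 1
  1-1 → 0
  1-0 → 1
  1-1 → 0
  1-0 → 1
  0-1 → 1 (borrow)
  1-0-1 → 0

0b110101100000011011110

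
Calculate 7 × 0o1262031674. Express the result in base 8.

Multiply each base-8 digit by 7, carrying:
  4×7 = 28 → write 4 carry 3
  7×7+3 = 52 → write 4 carry 6
  6×7+6 = 48 → write 0 carry 6
  1×7+6 = 13 → write 5 carry 1
  3×7+1 = 22 → write 6 carry 2
  0×7+2 = 2 → write 2
  2×7 = 14 → write 6 carry 1
  6×7+1 = 43 → write 3 carry 5
  2×7+5 = 19 → write 3 carry 2
  1×7+2 = 9 → write 1 carry 1
  remaining carry: 1

0o11336265044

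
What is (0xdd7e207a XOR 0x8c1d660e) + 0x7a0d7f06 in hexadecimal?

First 0xdd7e207a XOR 0x8c1d660e = 0x51634674.
Add column by column in base 16, right to left:
  4+6 = a
  7+0 = 7
  6+f = 5 carry 1
  4+7+1 = c
  3+d = 0 carry 1
  6+0+1 = 7
  1+a = b
  5+7 = c

0xcb70c57a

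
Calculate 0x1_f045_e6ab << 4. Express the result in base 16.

Shifting left by 4 bits = 1 hex digit: append 1 zero.

0x1f045e6ab0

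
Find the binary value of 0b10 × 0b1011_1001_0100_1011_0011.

0b101110010100101100110

Multiply each base-2 digit by 2, carrying:
  1×2 = 2 → write 0 carry 1
  1×2+1 = 3 → write 1 carry 1
  0×2+1 = 1 → write 1
  0×2 = 0 → write 0
  1×2 = 2 → write 0 carry 1
  1×2+1 = 3 → write 1 carry 1
  0×2+1 = 1 → write 1
  1×2 = 2 → write 0 carry 1
  0×2+1 = 1 → write 1
  0×2 = 0 → write 0
  1×2 = 2 → write 0 carry 1
  0×2+1 = 1 → write 1
  1×2 = 2 → write 0 carry 1
  0×2+1 = 1 → write 1
  0×2 = 0 → write 0
  1×2 = 2 → write 0 carry 1
  1×2+1 = 3 → write 1 carry 1
  1×2+1 = 3 → write 1 carry 1
  0×2+1 = 1 → write 1
  1×2 = 2 → write 0 carry 1
  remaining carry: 1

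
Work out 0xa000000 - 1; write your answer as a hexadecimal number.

The trailing 6 digits are 0, so subtracting 1 borrows through: they become F and the next digit up decrements.

0x9ffffff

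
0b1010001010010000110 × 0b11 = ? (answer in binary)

0b11110011110110010010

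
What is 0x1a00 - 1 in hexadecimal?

The trailing 2 digits are 0, so subtracting 1 borrows through: they become F and the next digit up decrements.

0x19ff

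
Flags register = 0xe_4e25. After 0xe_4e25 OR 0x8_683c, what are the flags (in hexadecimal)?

OR each hex digit independently (no carries):
  e|8=e, 4|6=6, e|8=e, 2|3=3, 5|c=d

0xe6e3d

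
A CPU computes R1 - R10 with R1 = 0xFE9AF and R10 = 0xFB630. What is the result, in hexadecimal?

0x337F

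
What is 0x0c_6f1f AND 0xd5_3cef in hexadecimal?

0x042c0f

AND each hex digit independently (no carries):
  0&d=0, c&5=4, 6&3=2, f&c=c, 1&e=0, f&f=f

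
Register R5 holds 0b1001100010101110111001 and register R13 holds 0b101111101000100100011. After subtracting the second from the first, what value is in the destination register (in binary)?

0b11100101101010010110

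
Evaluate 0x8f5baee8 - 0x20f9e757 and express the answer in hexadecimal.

0x6e61c791

Subtract column by column in base 16:
  8-7 → 1
  e-5 → 9
  e-7 → 7
  a-e → c (borrow)
  b-9-1 → 1
  5-f → 6 (borrow)
  f-0-1 → e
  8-2 → 6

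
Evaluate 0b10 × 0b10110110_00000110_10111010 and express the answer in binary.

Multiply each base-2 digit by 2, carrying:
  0×2 = 0 → write 0
  1×2 = 2 → write 0 carry 1
  0×2+1 = 1 → write 1
  1×2 = 2 → write 0 carry 1
  1×2+1 = 3 → write 1 carry 1
  1×2+1 = 3 → write 1 carry 1
  0×2+1 = 1 → write 1
  1×2 = 2 → write 0 carry 1
  0×2+1 = 1 → write 1
  1×2 = 2 → write 0 carry 1
  1×2+1 = 3 → write 1 carry 1
  0×2+1 = 1 → write 1
  0×2 = 0 → write 0
  0×2 = 0 → write 0
  0×2 = 0 → write 0
  0×2 = 0 → write 0
  0×2 = 0 → write 0
  1×2 = 2 → write 0 carry 1
  1×2+1 = 3 → write 1 carry 1
  0×2+1 = 1 → write 1
  1×2 = 2 → write 0 carry 1
  1×2+1 = 3 → write 1 carry 1
  0×2+1 = 1 → write 1
  1×2 = 2 → write 0 carry 1
  remaining carry: 1

0b1011011000000110101110100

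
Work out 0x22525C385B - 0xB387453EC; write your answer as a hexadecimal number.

0x1719E7E46F

Subtract column by column in base 16:
  B-C → F (borrow)
  5-E-1 → 6 (borrow)
  8-3-1 → 4
  3-5 → E (borrow)
  C-4-1 → 7
  5-7 → E (borrow)
  2-8-1 → 9 (borrow)
  5-3-1 → 1
  2-B → 7 (borrow)
  2-0-1 → 1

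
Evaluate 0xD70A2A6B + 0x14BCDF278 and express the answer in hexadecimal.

0x222D81CE3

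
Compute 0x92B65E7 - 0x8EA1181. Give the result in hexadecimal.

0x415466

Subtract column by column in base 16:
  7-1 → 6
  E-8 → 6
  5-1 → 4
  6-1 → 5
  B-A → 1
  2-E → 4 (borrow)
  9-8-1 → 0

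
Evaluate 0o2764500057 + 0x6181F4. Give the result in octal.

0o3015001043

0x6181F4 = 0o30300764 in octal.
Add column by column in base 8, right to left:
  7+4 = 3 carry 1
  5+6+1 = 4 carry 1
  0+7+1 = 0 carry 1
  0+0+1 = 1
  0+0 = 0
  5+3 = 0 carry 1
  4+0+1 = 5
  6+3 = 1 carry 1
  7+0+1 = 0 carry 1
  2+0+1 = 3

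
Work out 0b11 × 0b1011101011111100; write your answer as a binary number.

Multiply each base-2 digit by 3, carrying:
  0×3 = 0 → write 0
  0×3 = 0 → write 0
  1×3 = 3 → write 1 carry 1
  1×3+1 = 4 → write 0 carry 2
  1×3+2 = 5 → write 1 carry 2
  1×3+2 = 5 → write 1 carry 2
  1×3+2 = 5 → write 1 carry 2
  1×3+2 = 5 → write 1 carry 2
  0×3+2 = 2 → write 0 carry 1
  1×3+1 = 4 → write 0 carry 2
  0×3+2 = 2 → write 0 carry 1
  1×3+1 = 4 → write 0 carry 2
  1×3+2 = 5 → write 1 carry 2
  1×3+2 = 5 → write 1 carry 2
  0×3+2 = 2 → write 0 carry 1
  1×3+1 = 4 → write 0 carry 2
  remaining carry: 10

0b100011000011110100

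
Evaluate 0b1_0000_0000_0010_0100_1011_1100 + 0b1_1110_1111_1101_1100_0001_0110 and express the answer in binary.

0b10111100000000000011010010

Add column by column in base 2, right to left:
  0+0 = 0
  0+1 = 1
  1+1 = 0 carry 1
  1+0+1 = 0 carry 1
  1+1+1 = 1 carry 1
  1+0+1 = 0 carry 1
  0+0+1 = 1
  1+0 = 1
  0+0 = 0
  0+0 = 0
  1+1 = 0 carry 1
  0+1+1 = 0 carry 1
  0+1+1 = 0 carry 1
  1+0+1 = 0 carry 1
  0+1+1 = 0 carry 1
  0+1+1 = 0 carry 1
  0+1+1 = 0 carry 1
  0+1+1 = 0 carry 1
  0+1+1 = 0 carry 1
  0+1+1 = 0 carry 1
  0+0+1 = 1
  0+1 = 1
  0+1 = 1
  0+1 = 1
  1+1 = 0 carry 1
  final carry 1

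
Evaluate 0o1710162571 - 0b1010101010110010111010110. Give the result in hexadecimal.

0xDCB7FA3

0o1710162571 = 0xF20E579 in hexadecimal.
0b1010101010110010111010110 = 0x15565D6 in hexadecimal.
Subtract column by column in base 16:
  9-6 → 3
  7-D → A (borrow)
  5-5-1 → F (borrow)
  E-6-1 → 7
  0-5 → B (borrow)
  2-5-1 → C (borrow)
  F-1-1 → D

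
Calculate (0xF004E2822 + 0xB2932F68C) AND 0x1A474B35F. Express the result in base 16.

0x2000120E

Add column by column in base 16, right to left:
  2+C = E
  2+8 = A
  8+6 = E
  2+F = 1 carry 1
  E+2+1 = 1 carry 1
  4+3+1 = 8
  0+9 = 9
  0+2 = 2
  F+B = A carry 1
  final carry 1
Sum = 0x1A29811EAE; now AND with 0x1A474B35F:
  1&0=0, A&1=0, 2&A=2, 9&4=0, 8&7=0, 1&4=0, 1&B=1, E&3=2, A&5=0, E&F=E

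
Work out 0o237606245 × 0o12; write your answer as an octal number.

0o3075477162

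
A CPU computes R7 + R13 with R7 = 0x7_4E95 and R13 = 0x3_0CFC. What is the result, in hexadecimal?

0xA5B91

Add column by column in base 16, right to left:
  5+C = 1 carry 1
  9+F+1 = 9 carry 1
  E+C+1 = B carry 1
  4+0+1 = 5
  7+3 = A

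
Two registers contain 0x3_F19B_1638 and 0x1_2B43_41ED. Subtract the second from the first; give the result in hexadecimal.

Subtract column by column in base 16:
  8-D → B (borrow)
  3-E-1 → 4 (borrow)
  6-1-1 → 4
  1-4 → D (borrow)
  B-3-1 → 7
  9-4 → 5
  1-B → 6 (borrow)
  F-2-1 → C
  3-1 → 2

0x2C657D44B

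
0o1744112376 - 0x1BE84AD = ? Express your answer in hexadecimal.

0xDD21051

0o1744112376 = 0xF9094FE in hexadecimal.
Subtract column by column in base 16:
  E-D → 1
  F-A → 5
  4-4 → 0
  9-8 → 1
  0-E → 2 (borrow)
  9-B-1 → D (borrow)
  F-1-1 → D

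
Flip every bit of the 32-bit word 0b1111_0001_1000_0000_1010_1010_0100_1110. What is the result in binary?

0b00001110011111110101010110110001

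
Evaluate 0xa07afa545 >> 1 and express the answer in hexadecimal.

0x503d7d2a2

1 bits is not a whole number of base-16 digits; in binary: 101000000111101011111010010101000101 >> 1 = 10100000011110101111101001010100010.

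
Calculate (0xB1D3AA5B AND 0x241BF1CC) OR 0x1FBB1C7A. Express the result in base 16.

0x3FBBBC7A

0xB1D3AA5B AND 0x241BF1CC = 0x2013A048.
Then OR with 0x1FBB1C7A.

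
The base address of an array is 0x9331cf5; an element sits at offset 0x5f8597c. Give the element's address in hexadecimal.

0xf2b7671

Add column by column in base 16, right to left:
  5+c = 1 carry 1
  f+7+1 = 7 carry 1
  c+9+1 = 6 carry 1
  1+5+1 = 7
  3+8 = b
  3+f = 2 carry 1
  9+5+1 = f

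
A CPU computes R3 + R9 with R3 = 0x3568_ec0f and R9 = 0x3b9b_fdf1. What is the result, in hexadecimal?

0x7104ea00

Add column by column in base 16, right to left:
  f+1 = 0 carry 1
  0+f+1 = 0 carry 1
  c+d+1 = a carry 1
  e+f+1 = e carry 1
  8+b+1 = 4 carry 1
  6+9+1 = 0 carry 1
  5+b+1 = 1 carry 1
  3+3+1 = 7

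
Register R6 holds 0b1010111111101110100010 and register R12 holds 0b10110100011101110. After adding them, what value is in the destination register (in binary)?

0b1011010110010010010000

Add column by column in base 2, right to left:
  0+0 = 0
  1+1 = 0 carry 1
  0+1+1 = 0 carry 1
  0+1+1 = 0 carry 1
  0+0+1 = 1
  1+1 = 0 carry 1
  0+1+1 = 0 carry 1
  1+1+1 = 1 carry 1
  1+0+1 = 0 carry 1
  1+0+1 = 0 carry 1
  0+0+1 = 1
  1+1 = 0 carry 1
  1+0+1 = 0 carry 1
  1+1+1 = 1 carry 1
  1+1+1 = 1 carry 1
  1+0+1 = 0 carry 1
  1+1+1 = 1 carry 1
  1+0+1 = 0 carry 1
  0+0+1 = 1
  1+0 = 1
  0+0 = 0
  1+0 = 1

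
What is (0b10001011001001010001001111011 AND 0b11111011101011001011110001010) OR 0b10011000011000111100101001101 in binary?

0b10011011011001111101101001111

0b10001011001001010001001111011 AND 0b11111011101011001011110001010 = 0b10001011001001000001000001010.
Then OR with 0b10011000011000111100101001101.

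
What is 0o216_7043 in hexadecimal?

0x8EE23

Each octal digit is 3 bits: 2=010 1=001 6=110 7=111 0=000 4=100 3=011.
Group the bits into nibbles: 1000 1110 1110 0010 0011 → 8EE23.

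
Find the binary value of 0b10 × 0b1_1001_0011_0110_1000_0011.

0b1100100110110100000110

Multiply each base-2 digit by 2, carrying:
  1×2 = 2 → write 0 carry 1
  1×2+1 = 3 → write 1 carry 1
  0×2+1 = 1 → write 1
  0×2 = 0 → write 0
  0×2 = 0 → write 0
  0×2 = 0 → write 0
  0×2 = 0 → write 0
  1×2 = 2 → write 0 carry 1
  0×2+1 = 1 → write 1
  1×2 = 2 → write 0 carry 1
  1×2+1 = 3 → write 1 carry 1
  0×2+1 = 1 → write 1
  1×2 = 2 → write 0 carry 1
  1×2+1 = 3 → write 1 carry 1
  0×2+1 = 1 → write 1
  0×2 = 0 → write 0
  1×2 = 2 → write 0 carry 1
  0×2+1 = 1 → write 1
  0×2 = 0 → write 0
  1×2 = 2 → write 0 carry 1
  1×2+1 = 3 → write 1 carry 1
  remaining carry: 1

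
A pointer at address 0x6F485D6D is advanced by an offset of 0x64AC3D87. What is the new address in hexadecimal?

0xD3F49AF4

Add column by column in base 16, right to left:
  D+7 = 4 carry 1
  6+8+1 = F
  D+D = A carry 1
  5+3+1 = 9
  8+C = 4 carry 1
  4+A+1 = F
  F+4 = 3 carry 1
  6+6+1 = D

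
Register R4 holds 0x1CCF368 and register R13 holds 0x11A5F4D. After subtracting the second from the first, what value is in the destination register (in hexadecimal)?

Subtract column by column in base 16:
  8-D → B (borrow)
  6-4-1 → 1
  3-F → 4 (borrow)
  F-5-1 → 9
  C-A → 2
  C-1 → B
  1-1 → 0

0xB2941B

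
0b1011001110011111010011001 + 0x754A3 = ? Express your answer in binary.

0b1011011101001001100111100

0x754A3 = 0b1110101010010100011 in binary.
Add column by column in base 2, right to left:
  1+1 = 0 carry 1
  0+1+1 = 0 carry 1
  0+0+1 = 1
  1+0 = 1
  1+0 = 1
  0+1 = 1
  0+0 = 0
  1+1 = 0 carry 1
  0+0+1 = 1
  1+0 = 1
  1+1 = 0 carry 1
  1+0+1 = 0 carry 1
  1+1+1 = 1 carry 1
  1+0+1 = 0 carry 1
  0+1+1 = 0 carry 1
  0+0+1 = 1
  1+1 = 0 carry 1
  1+1+1 = 1 carry 1
  1+1+1 = 1 carry 1
  0+0+1 = 1
  0+0 = 0
  1+0 = 1
  1+0 = 1
  0+0 = 0
  1+0 = 1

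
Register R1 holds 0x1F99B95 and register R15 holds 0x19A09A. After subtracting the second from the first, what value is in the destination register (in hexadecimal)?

0x1DFFAFB

Subtract column by column in base 16:
  5-A → B (borrow)
  9-9-1 → F (borrow)
  B-0-1 → A
  9-A → F (borrow)
  9-9-1 → F (borrow)
  F-1-1 → D
  1-0 → 1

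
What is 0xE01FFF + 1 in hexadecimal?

The trailing 3 digits are F (max in base 16), so adding 1 cascades: they roll to 0 and the next digit up increments.

0xE02000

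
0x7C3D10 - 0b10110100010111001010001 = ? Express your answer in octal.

0x7C3D10 = 0o37036420 in octal.
0b10110100010111001010001 = 0o26427121 in octal.
Subtract column by column in base 8:
  0-1 → 7 (borrow)
  2-2-1 → 7 (borrow)
  4-1-1 → 2
  6-7 → 7 (borrow)
  3-2-1 → 0
  0-4 → 4 (borrow)
  7-6-1 → 0
  3-2 → 1

0o10407277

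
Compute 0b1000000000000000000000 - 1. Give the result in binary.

0b111111111111111111111

The trailing 21 digits are 0, so subtracting 1 borrows through: they become 1 and the next digit up decrements.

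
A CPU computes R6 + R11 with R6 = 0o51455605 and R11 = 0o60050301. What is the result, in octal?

Add column by column in base 8, right to left:
  5+1 = 6
  0+0 = 0
  6+3 = 1 carry 1
  5+0+1 = 6
  5+5 = 2 carry 1
  4+0+1 = 5
  1+0 = 1
  5+6 = 3 carry 1
  final carry 1

0o131526106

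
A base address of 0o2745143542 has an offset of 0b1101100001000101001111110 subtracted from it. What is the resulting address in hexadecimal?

0x15e43ce4

0o2745143542 = 0x1794c762 in hexadecimal.
0b1101100001000101001111110 = 0x1b08a7e in hexadecimal.
Subtract column by column in base 16:
  2-e → 4 (borrow)
  6-7-1 → e (borrow)
  7-a-1 → c (borrow)
  c-8-1 → 3
  4-0 → 4
  9-b → e (borrow)
  7-1-1 → 5
  1-0 → 1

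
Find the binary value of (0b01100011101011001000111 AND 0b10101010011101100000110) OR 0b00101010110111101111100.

0b101010111111101111110

0b01100011101011001000111 AND 0b10101010011101100000110 = 0b00100010001001000000110.
Then OR with 0b00101010110111101111100.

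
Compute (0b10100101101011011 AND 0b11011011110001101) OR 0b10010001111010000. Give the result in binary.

0b10010001111011001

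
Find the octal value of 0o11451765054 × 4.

Multiply each base-8 digit by 4, carrying:
  4×4 = 16 → write 0 carry 2
  5×4+2 = 22 → write 6 carry 2
  0×4+2 = 2 → write 2
  5×4 = 20 → write 4 carry 2
  6×4+2 = 26 → write 2 carry 3
  7×4+3 = 31 → write 7 carry 3
  1×4+3 = 7 → write 7
  5×4 = 20 → write 4 carry 2
  4×4+2 = 18 → write 2 carry 2
  1×4+2 = 6 → write 6
  1×4 = 4 → write 4

0o46247724260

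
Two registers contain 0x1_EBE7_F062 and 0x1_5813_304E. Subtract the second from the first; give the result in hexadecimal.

0x93D4C014

Subtract column by column in base 16:
  2-E → 4 (borrow)
  6-4-1 → 1
  0-0 → 0
  F-3 → C
  7-3 → 4
  E-1 → D
  B-8 → 3
  E-5 → 9
  1-1 → 0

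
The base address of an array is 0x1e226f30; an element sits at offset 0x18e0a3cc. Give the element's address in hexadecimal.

0x370312fc

Add column by column in base 16, right to left:
  0+c = c
  3+c = f
  f+3 = 2 carry 1
  6+a+1 = 1 carry 1
  2+0+1 = 3
  2+e = 0 carry 1
  e+8+1 = 7 carry 1
  1+1+1 = 3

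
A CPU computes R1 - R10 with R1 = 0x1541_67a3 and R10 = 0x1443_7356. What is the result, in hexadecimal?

0xfdf44d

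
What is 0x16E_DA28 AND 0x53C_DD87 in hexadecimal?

0x12CD800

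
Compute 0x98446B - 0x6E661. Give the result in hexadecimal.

0x915E0A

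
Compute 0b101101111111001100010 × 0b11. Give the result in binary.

Multiply each base-2 digit by 3, carrying:
  0×3 = 0 → write 0
  1×3 = 3 → write 1 carry 1
  0×3+1 = 1 → write 1
  0×3 = 0 → write 0
  0×3 = 0 → write 0
  1×3 = 3 → write 1 carry 1
  1×3+1 = 4 → write 0 carry 2
  0×3+2 = 2 → write 0 carry 1
  0×3+1 = 1 → write 1
  1×3 = 3 → write 1 carry 1
  1×3+1 = 4 → write 0 carry 2
  1×3+2 = 5 → write 1 carry 2
  1×3+2 = 5 → write 1 carry 2
  1×3+2 = 5 → write 1 carry 2
  1×3+2 = 5 → write 1 carry 2
  1×3+2 = 5 → write 1 carry 2
  0×3+2 = 2 → write 0 carry 1
  1×3+1 = 4 → write 0 carry 2
  1×3+2 = 5 → write 1 carry 2
  0×3+2 = 2 → write 0 carry 1
  1×3+1 = 4 → write 0 carry 2
  remaining carry: 10

0b10001001111101100100110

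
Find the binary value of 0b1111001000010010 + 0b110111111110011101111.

Add column by column in base 2, right to left:
  0+1 = 1
  1+1 = 0 carry 1
  0+1+1 = 0 carry 1
  0+1+1 = 0 carry 1
  1+0+1 = 0 carry 1
  0+1+1 = 0 carry 1
  0+1+1 = 0 carry 1
  0+1+1 = 0 carry 1
  0+0+1 = 1
  1+0 = 1
  0+1 = 1
  0+1 = 1
  1+1 = 0 carry 1
  1+1+1 = 1 carry 1
  1+1+1 = 1 carry 1
  1+1+1 = 1 carry 1
  0+1+1 = 0 carry 1
  0+1+1 = 0 carry 1
  0+0+1 = 1
  0+1 = 1
  0+1 = 1

0b111001110111100000001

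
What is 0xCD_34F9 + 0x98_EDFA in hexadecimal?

0x16622F3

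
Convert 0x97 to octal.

0o227

Expand each hex digit to 4 bits: 9=1001 7=0111.
Group the bits in threes: 010 010 111 → 227.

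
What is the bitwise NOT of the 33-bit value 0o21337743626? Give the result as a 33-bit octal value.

Each oct digit d becomes 7−d:
  2→5, 1→6, 3→4, 3→4, 7→0, 7→0, 4→3, 3→4, 6→1, 2→5, 6→1

0o56440034151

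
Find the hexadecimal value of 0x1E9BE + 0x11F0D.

Add column by column in base 16, right to left:
  E+D = B carry 1
  B+0+1 = C
  9+F = 8 carry 1
  E+1+1 = 0 carry 1
  1+1+1 = 3

0x308CB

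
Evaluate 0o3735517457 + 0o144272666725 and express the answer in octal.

Add column by column in base 8, right to left:
  7+5 = 4 carry 1
  5+2+1 = 0 carry 1
  4+7+1 = 4 carry 1
  7+6+1 = 6 carry 1
  1+6+1 = 0 carry 1
  5+6+1 = 4 carry 1
  5+2+1 = 0 carry 1
  3+7+1 = 3 carry 1
  7+2+1 = 2 carry 1
  3+4+1 = 0 carry 1
  0+4+1 = 5
  0+1 = 1

0o150230406404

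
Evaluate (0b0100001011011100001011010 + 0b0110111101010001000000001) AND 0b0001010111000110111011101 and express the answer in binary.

0b1000000000100001011001

Add column by column in base 2, right to left:
  0+1 = 1
  1+0 = 1
  0+0 = 0
  1+0 = 1
  1+0 = 1
  0+0 = 0
  1+0 = 1
  0+0 = 0
  0+0 = 0
  0+1 = 1
  0+0 = 0
  1+0 = 1
  1+0 = 1
  1+1 = 0 carry 1
  0+0+1 = 1
  1+1 = 0 carry 1
  1+0+1 = 0 carry 1
  0+1+1 = 0 carry 1
  1+1+1 = 1 carry 1
  0+1+1 = 0 carry 1
  0+1+1 = 0 carry 1
  0+0+1 = 1
  0+1 = 1
  1+1 = 0 carry 1
  final carry 1
Sum = 0b1011001000101101001011011; now AND with 0b0001010111000110111011101:
  1011001000101101001011011
& 0001010111000110111011101
= 0001000000000100001011001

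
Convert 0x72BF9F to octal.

Expand each hex digit to 4 bits: 7=0111 2=0010 B=1011 F=1111 9=1001 F=1111.
Group the bits in threes: 011 100 101 011 111 110 011 111 → 34537637.

0o34537637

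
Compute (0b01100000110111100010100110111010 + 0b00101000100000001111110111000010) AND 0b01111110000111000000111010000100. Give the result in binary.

Add column by column in base 2, right to left:
  0+0 = 0
  1+1 = 0 carry 1
  0+0+1 = 1
  1+0 = 1
  1+0 = 1
  1+0 = 1
  0+1 = 1
  1+1 = 0 carry 1
  1+1+1 = 1 carry 1
  0+0+1 = 1
  0+1 = 1
  1+1 = 0 carry 1
  0+1+1 = 0 carry 1
  1+1+1 = 1 carry 1
  0+1+1 = 0 carry 1
  0+1+1 = 0 carry 1
  0+0+1 = 1
  1+0 = 1
  1+0 = 1
  1+0 = 1
  1+0 = 1
  0+0 = 0
  1+0 = 1
  1+1 = 0 carry 1
  0+0+1 = 1
  0+0 = 0
  0+0 = 0
  0+1 = 1
  0+0 = 0
  1+1 = 0 carry 1
  1+0+1 = 0 carry 1
  final carry 1
Sum = 0b10001001010111110010011101111100; now AND with 0b01111110000111000000111010000100:
  10001001010111110010011101111100
& 01111110000111000000111010000100
= 00001000000111000000011000000100

0b1000000111000000011000000100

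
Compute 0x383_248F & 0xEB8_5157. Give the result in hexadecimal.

AND each hex digit independently (no carries):
  3&E=2, 8&B=8, 3&8=0, 2&5=0, 4&1=0, 8&5=0, F&7=7

0x2800007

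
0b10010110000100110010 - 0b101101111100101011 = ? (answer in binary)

0b1101000001000000111

Subtract column by column in base 2:
  0-1 → 1 (borrow)
  1-1-1 → 1 (borrow)
  0-0-1 → 1 (borrow)
  0-1-1 → 0 (borrow)
  1-0-1 → 0
  1-1 → 0
  0-0 → 0
  0-0 → 0
  1-1 → 0
  0-1 → 1 (borrow)
  0-1-1 → 0 (borrow)
  0-1-1 → 0 (borrow)
  0-1-1 → 0 (borrow)
  1-0-1 → 0
  1-1 → 0
  0-1 → 1 (borrow)
  1-0-1 → 0
  0-1 → 1 (borrow)
  0-0-1 → 1 (borrow)
  1-0-1 → 0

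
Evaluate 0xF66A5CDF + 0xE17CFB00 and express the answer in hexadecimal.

0x1D7E757DF

Add column by column in base 16, right to left:
  F+0 = F
  D+0 = D
  C+B = 7 carry 1
  5+F+1 = 5 carry 1
  A+C+1 = 7 carry 1
  6+7+1 = E
  6+1 = 7
  F+E = D carry 1
  final carry 1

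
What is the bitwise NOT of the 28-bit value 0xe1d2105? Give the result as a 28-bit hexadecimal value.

0x1e2defa

Each hex digit d becomes f−d:
  e→1, 1→e, d→2, 2→d, 1→e, 0→f, 5→a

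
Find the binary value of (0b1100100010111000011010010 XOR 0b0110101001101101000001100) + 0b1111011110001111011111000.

0b11001101001100100111010110

First 0b1100100010111000011010010 XOR 0b0110101001101101000001100 = 0b1010001011010101011011110.
Add column by column in base 2, right to left:
  0+0 = 0
  1+0 = 1
  1+0 = 1
  1+1 = 0 carry 1
  1+1+1 = 1 carry 1
  0+1+1 = 0 carry 1
  1+1+1 = 1 carry 1
  1+1+1 = 1 carry 1
  0+0+1 = 1
  1+1 = 0 carry 1
  0+1+1 = 0 carry 1
  1+1+1 = 1 carry 1
  0+1+1 = 0 carry 1
  1+0+1 = 0 carry 1
  0+0+1 = 1
  1+0 = 1
  1+1 = 0 carry 1
  0+1+1 = 0 carry 1
  1+1+1 = 1 carry 1
  0+1+1 = 0 carry 1
  0+0+1 = 1
  0+1 = 1
  1+1 = 0 carry 1
  0+1+1 = 0 carry 1
  1+1+1 = 1 carry 1
  final carry 1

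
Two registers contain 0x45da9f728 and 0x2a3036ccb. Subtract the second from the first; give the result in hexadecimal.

Subtract column by column in base 16:
  8-b → d (borrow)
  2-c-1 → 5 (borrow)
  7-c-1 → a (borrow)
  f-6-1 → 8
  9-3 → 6
  a-0 → a
  d-3 → a
  5-a → b (borrow)
  4-2-1 → 1

0x1baa68a5d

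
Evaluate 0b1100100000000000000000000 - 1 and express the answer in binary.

0b1100011111111111111111111

The trailing 20 digits are 0, so subtracting 1 borrows through: they become 1 and the next digit up decrements.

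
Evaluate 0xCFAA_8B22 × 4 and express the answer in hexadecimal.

0x33EAA2C88

Multiply each base-16 digit by 4, carrying:
  2×4 = 8 → write 8
  2×4 = 8 → write 8
  B×4 = 44 → write C carry 2
  8×4+2 = 34 → write 2 carry 2
  A×4+2 = 42 → write A carry 2
  A×4+2 = 42 → write A carry 2
  F×4+2 = 62 → write E carry 3
  C×4+3 = 51 → write 3 carry 3
  remaining carry: 3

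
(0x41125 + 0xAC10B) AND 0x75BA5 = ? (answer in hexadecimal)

0x65220

Add column by column in base 16, right to left:
  5+B = 0 carry 1
  2+0+1 = 3
  1+1 = 2
  1+C = D
  4+A = E
Sum = 0xED230; now AND with 0x75BA5:
  E&7=6, D&5=5, 2&B=2, 3&A=2, 0&5=0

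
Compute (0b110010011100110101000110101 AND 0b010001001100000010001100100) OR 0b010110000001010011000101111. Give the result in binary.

0b10110001101010011000101111

0b110010011100110101000110101 AND 0b010001001100000010001100100 = 0b010000001100000000000100100.
Then OR with 0b010110000001010011000101111.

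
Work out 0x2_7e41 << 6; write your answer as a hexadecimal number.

0x9f9040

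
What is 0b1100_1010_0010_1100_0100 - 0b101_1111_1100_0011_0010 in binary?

0b1101010011010010010

Subtract column by column in base 2:
  0-0 → 0
  0-1 → 1 (borrow)
  1-0-1 → 0
  0-0 → 0
  0-1 → 1 (borrow)
  0-1-1 → 0 (borrow)
  1-0-1 → 0
  1-0 → 1
  0-0 → 0
  1-0 → 1
  0-1 → 1 (borrow)
  0-1-1 → 0 (borrow)
  0-1-1 → 0 (borrow)
  1-1-1 → 1 (borrow)
  0-1-1 → 0 (borrow)
  1-1-1 → 1 (borrow)
  0-1-1 → 0 (borrow)
  0-0-1 → 1 (borrow)
  1-1-1 → 1 (borrow)
  1-0-1 → 0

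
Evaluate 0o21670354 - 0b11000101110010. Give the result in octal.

0b11000101110010 = 0o30562 in octal.
Subtract column by column in base 8:
  4-2 → 2
  5-6 → 7 (borrow)
  3-5-1 → 5 (borrow)
  0-0-1 → 7 (borrow)
  7-3-1 → 3
  6-0 → 6
  1-0 → 1
  2-0 → 2

0o21637572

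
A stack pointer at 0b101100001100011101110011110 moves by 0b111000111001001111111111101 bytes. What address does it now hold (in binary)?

Add column by column in base 2, right to left:
  0+1 = 1
  1+0 = 1
  1+1 = 0 carry 1
  1+1+1 = 1 carry 1
  1+1+1 = 1 carry 1
  0+1+1 = 0 carry 1
  0+1+1 = 0 carry 1
  1+1+1 = 1 carry 1
  1+1+1 = 1 carry 1
  1+1+1 = 1 carry 1
  0+1+1 = 0 carry 1
  1+1+1 = 1 carry 1
  1+1+1 = 1 carry 1
  1+0+1 = 0 carry 1
  0+0+1 = 1
  0+1 = 1
  0+0 = 0
  1+0 = 1
  1+1 = 0 carry 1
  0+1+1 = 0 carry 1
  0+1+1 = 0 carry 1
  0+0+1 = 1
  0+0 = 0
  1+0 = 1
  1+1 = 0 carry 1
  0+1+1 = 0 carry 1
  1+1+1 = 1 carry 1
  final carry 1

0b1100101000101101101110011011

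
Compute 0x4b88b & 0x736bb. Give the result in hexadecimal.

0x4308b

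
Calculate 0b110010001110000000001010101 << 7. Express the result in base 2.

Left shift by 7: append 7 zero bits.

0b1100100011100000000010101010000000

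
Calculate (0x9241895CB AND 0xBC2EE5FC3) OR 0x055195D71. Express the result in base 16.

0x9241895CB AND 0xBC2EE5FC3 = 0x9000815C3.
Then OR with 0x055195D71.

0x955195DF3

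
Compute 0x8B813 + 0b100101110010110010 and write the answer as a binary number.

0b10110001010011000101

0x8B813 = 0b10001011100000010011 in binary.
Add column by column in base 2, right to left:
  1+0 = 1
  1+1 = 0 carry 1
  0+0+1 = 1
  0+0 = 0
  1+1 = 0 carry 1
  0+1+1 = 0 carry 1
  0+0+1 = 1
  0+1 = 1
  0+0 = 0
  0+0 = 0
  0+1 = 1
  1+1 = 0 carry 1
  1+1+1 = 1 carry 1
  1+0+1 = 0 carry 1
  0+1+1 = 0 carry 1
  1+0+1 = 0 carry 1
  0+0+1 = 1
  0+1 = 1
  0+0 = 0
  1+0 = 1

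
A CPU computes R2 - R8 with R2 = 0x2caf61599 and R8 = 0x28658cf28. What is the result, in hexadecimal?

0x449d4671

Subtract column by column in base 16:
  9-8 → 1
  9-2 → 7
  5-f → 6 (borrow)
  1-c-1 → 4 (borrow)
  6-8-1 → d (borrow)
  f-5-1 → 9
  a-6 → 4
  c-8 → 4
  2-2 → 0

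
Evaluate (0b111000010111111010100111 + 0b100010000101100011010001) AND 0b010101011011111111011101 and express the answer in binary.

Add column by column in base 2, right to left:
  1+1 = 0 carry 1
  1+0+1 = 0 carry 1
  1+0+1 = 0 carry 1
  0+0+1 = 1
  0+1 = 1
  1+0 = 1
  0+1 = 1
  1+1 = 0 carry 1
  0+0+1 = 1
  1+0 = 1
  1+0 = 1
  1+1 = 0 carry 1
  1+1+1 = 1 carry 1
  1+0+1 = 0 carry 1
  1+1+1 = 1 carry 1
  0+0+1 = 1
  1+0 = 1
  0+0 = 0
  0+0 = 0
  0+1 = 1
  0+0 = 0
  1+0 = 1
  1+0 = 1
  1+1 = 0 carry 1
  final carry 1
Sum = 0b1011010011101011101111000; now AND with 0b010101011011111111011101:
  1011010011101011101111000
& 0010101011011111111011101
= 0010000011001011101011000

0b10000011001011101011000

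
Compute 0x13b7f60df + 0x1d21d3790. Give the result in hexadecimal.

0x30d9c986f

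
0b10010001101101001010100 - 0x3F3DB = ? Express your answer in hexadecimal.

0x44E679

0b10010001101101001010100 = 0x48DA54 in hexadecimal.
Subtract column by column in base 16:
  4-B → 9 (borrow)
  5-D-1 → 7 (borrow)
  A-3-1 → 6
  D-F → E (borrow)
  8-3-1 → 4
  4-0 → 4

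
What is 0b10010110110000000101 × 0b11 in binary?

Multiply each base-2 digit by 3, carrying:
  1×3 = 3 → write 1 carry 1
  0×3+1 = 1 → write 1
  1×3 = 3 → write 1 carry 1
  0×3+1 = 1 → write 1
  0×3 = 0 → write 0
  0×3 = 0 → write 0
  0×3 = 0 → write 0
  0×3 = 0 → write 0
  0×3 = 0 → write 0
  0×3 = 0 → write 0
  1×3 = 3 → write 1 carry 1
  1×3+1 = 4 → write 0 carry 2
  0×3+2 = 2 → write 0 carry 1
  1×3+1 = 4 → write 0 carry 2
  1×3+2 = 5 → write 1 carry 2
  0×3+2 = 2 → write 0 carry 1
  1×3+1 = 4 → write 0 carry 2
  0×3+2 = 2 → write 0 carry 1
  0×3+1 = 1 → write 1
  1×3 = 3 → write 1 carry 1
  remaining carry: 1

0b111000100010000001111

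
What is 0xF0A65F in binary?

Expand each hex digit to 4 bits: F=1111 0=0000 A=1010 6=0110 5=0101 F=1111.

0b111100001010011001011111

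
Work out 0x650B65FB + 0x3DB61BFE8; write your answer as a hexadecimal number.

Add column by column in base 16, right to left:
  B+8 = 3 carry 1
  F+E+1 = E carry 1
  5+F+1 = 5 carry 1
  6+B+1 = 2 carry 1
  B+1+1 = D
  0+6 = 6
  5+B = 0 carry 1
  6+D+1 = 4 carry 1
  0+3+1 = 4

0x4406D25E3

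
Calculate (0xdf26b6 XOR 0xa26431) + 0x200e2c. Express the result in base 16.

0x9d50b3

First 0xdf26b6 XOR 0xa26431 = 0x7d4287.
Add column by column in base 16, right to left:
  7+c = 3 carry 1
  8+2+1 = b
  2+e = 0 carry 1
  4+0+1 = 5
  d+0 = d
  7+2 = 9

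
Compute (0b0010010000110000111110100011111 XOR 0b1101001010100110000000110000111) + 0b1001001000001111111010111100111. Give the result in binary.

0b11000100010100110111001001111111

First 0b0010010000110000111110100011111 XOR 0b1101001010100110000000110000111 = 0b1111011010010110111110010011000.
Add column by column in base 2, right to left:
  0+1 = 1
  0+1 = 1
  0+1 = 1
  1+0 = 1
  1+0 = 1
  0+1 = 1
  0+1 = 1
  1+1 = 0 carry 1
  0+1+1 = 0 carry 1
  0+0+1 = 1
  1+1 = 0 carry 1
  1+0+1 = 0 carry 1
  1+1+1 = 1 carry 1
  1+1+1 = 1 carry 1
  1+1+1 = 1 carry 1
  0+1+1 = 0 carry 1
  1+1+1 = 1 carry 1
  1+1+1 = 1 carry 1
  0+1+1 = 0 carry 1
  1+0+1 = 0 carry 1
  0+0+1 = 1
  0+0 = 0
  1+0 = 1
  0+0 = 0
  1+1 = 0 carry 1
  1+0+1 = 0 carry 1
  0+0+1 = 1
  1+1 = 0 carry 1
  1+0+1 = 0 carry 1
  1+0+1 = 0 carry 1
  1+1+1 = 1 carry 1
  final carry 1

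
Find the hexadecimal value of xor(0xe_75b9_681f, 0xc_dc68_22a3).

0x2a9d14abc

XOR each hex digit independently (no carries):
  e^c=2, 7^d=a, 5^c=9, b^6=d, 9^8=1, 6^2=4, 8^2=a, 1^a=b, f^3=c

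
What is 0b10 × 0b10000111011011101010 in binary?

0b100001110110111010100

Multiply each base-2 digit by 2, carrying:
  0×2 = 0 → write 0
  1×2 = 2 → write 0 carry 1
  0×2+1 = 1 → write 1
  1×2 = 2 → write 0 carry 1
  0×2+1 = 1 → write 1
  1×2 = 2 → write 0 carry 1
  1×2+1 = 3 → write 1 carry 1
  1×2+1 = 3 → write 1 carry 1
  0×2+1 = 1 → write 1
  1×2 = 2 → write 0 carry 1
  1×2+1 = 3 → write 1 carry 1
  0×2+1 = 1 → write 1
  1×2 = 2 → write 0 carry 1
  1×2+1 = 3 → write 1 carry 1
  1×2+1 = 3 → write 1 carry 1
  0×2+1 = 1 → write 1
  0×2 = 0 → write 0
  0×2 = 0 → write 0
  0×2 = 0 → write 0
  1×2 = 2 → write 0 carry 1
  remaining carry: 1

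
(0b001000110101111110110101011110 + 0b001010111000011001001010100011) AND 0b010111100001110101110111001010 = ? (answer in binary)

0b10011100000010000000000000000

Add column by column in base 2, right to left:
  0+1 = 1
  1+1 = 0 carry 1
  1+0+1 = 0 carry 1
  1+0+1 = 0 carry 1
  1+0+1 = 0 carry 1
  0+1+1 = 0 carry 1
  1+0+1 = 0 carry 1
  0+1+1 = 0 carry 1
  1+0+1 = 0 carry 1
  0+1+1 = 0 carry 1
  1+0+1 = 0 carry 1
  1+0+1 = 0 carry 1
  0+1+1 = 0 carry 1
  1+0+1 = 0 carry 1
  1+0+1 = 0 carry 1
  1+1+1 = 1 carry 1
  1+1+1 = 1 carry 1
  1+0+1 = 0 carry 1
  1+0+1 = 0 carry 1
  0+0+1 = 1
  1+0 = 1
  0+1 = 1
  1+1 = 0 carry 1
  1+1+1 = 1 carry 1
  0+0+1 = 1
  0+1 = 1
  0+0 = 0
  1+1 = 0 carry 1
  final carry 1
Sum = 0b10011101110011000000000000001; now AND with 0b010111100001110101110111001010:
  010011101110011000000000000001
& 010111100001110101110111001010
= 010011100000010000000000000000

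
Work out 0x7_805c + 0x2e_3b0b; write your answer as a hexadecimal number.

0x35bb67

Add column by column in base 16, right to left:
  c+b = 7 carry 1
  5+0+1 = 6
  0+b = b
  8+3 = b
  7+e = 5 carry 1
  0+2+1 = 3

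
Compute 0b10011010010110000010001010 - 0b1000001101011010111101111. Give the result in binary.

Subtract column by column in base 2:
  0-1 → 1 (borrow)
  1-1-1 → 1 (borrow)
  0-1-1 → 0 (borrow)
  1-1-1 → 1 (borrow)
  0-0-1 → 1 (borrow)
  0-1-1 → 0 (borrow)
  0-1-1 → 0 (borrow)
  1-1-1 → 1 (borrow)
  0-1-1 → 0 (borrow)
  0-0-1 → 1 (borrow)
  0-1-1 → 0 (borrow)
  0-0-1 → 1 (borrow)
  0-1-1 → 0 (borrow)
  1-1-1 → 1 (borrow)
  1-0-1 → 0
  0-1 → 1 (borrow)
  1-0-1 → 0
  0-1 → 1 (borrow)
  0-1-1 → 0 (borrow)
  1-0-1 → 0
  0-0 → 0
  1-0 → 1
  1-0 → 1
  0-0 → 0
  0-1 → 1 (borrow)
  1-0-1 → 0

0b1011000101010101010011011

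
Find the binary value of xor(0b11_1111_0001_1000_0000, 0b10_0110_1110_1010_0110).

0b011001111100100110

XOR bit by bit (1 where the bits differ):
  111111000110000000
^ 100110111010100110
= 011001111100100110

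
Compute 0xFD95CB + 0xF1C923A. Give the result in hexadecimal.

Add column by column in base 16, right to left:
  B+A = 5 carry 1
  C+3+1 = 0 carry 1
  5+2+1 = 8
  9+9 = 2 carry 1
  D+C+1 = A carry 1
  F+1+1 = 1 carry 1
  0+F+1 = 0 carry 1
  final carry 1

0x101A2805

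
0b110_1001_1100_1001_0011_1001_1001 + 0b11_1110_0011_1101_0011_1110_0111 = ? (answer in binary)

0b1010100000000110011110000000

Add column by column in base 2, right to left:
  1+1 = 0 carry 1
  0+1+1 = 0 carry 1
  0+1+1 = 0 carry 1
  1+0+1 = 0 carry 1
  1+0+1 = 0 carry 1
  0+1+1 = 0 carry 1
  0+1+1 = 0 carry 1
  1+1+1 = 1 carry 1
  1+1+1 = 1 carry 1
  1+1+1 = 1 carry 1
  0+0+1 = 1
  0+0 = 0
  1+1 = 0 carry 1
  0+0+1 = 1
  0+1 = 1
  1+1 = 0 carry 1
  0+1+1 = 0 carry 1
  0+1+1 = 0 carry 1
  1+0+1 = 0 carry 1
  1+0+1 = 0 carry 1
  1+0+1 = 0 carry 1
  0+1+1 = 0 carry 1
  0+1+1 = 0 carry 1
  1+1+1 = 1 carry 1
  0+1+1 = 0 carry 1
  1+1+1 = 1 carry 1
  1+0+1 = 0 carry 1
  final carry 1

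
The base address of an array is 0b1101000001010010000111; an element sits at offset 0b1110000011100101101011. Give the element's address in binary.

Add column by column in base 2, right to left:
  1+1 = 0 carry 1
  1+1+1 = 1 carry 1
  1+0+1 = 0 carry 1
  0+1+1 = 0 carry 1
  0+0+1 = 1
  0+1 = 1
  0+1 = 1
  1+0 = 1
  0+1 = 1
  0+0 = 0
  1+0 = 1
  0+1 = 1
  1+1 = 0 carry 1
  0+1+1 = 0 carry 1
  0+0+1 = 1
  0+0 = 0
  0+0 = 0
  0+0 = 0
  1+0 = 1
  0+1 = 1
  1+1 = 0 carry 1
  1+1+1 = 1 carry 1
  final carry 1

0b11011000100110111110010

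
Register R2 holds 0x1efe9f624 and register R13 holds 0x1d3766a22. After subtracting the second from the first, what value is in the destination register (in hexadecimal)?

0x1c738c02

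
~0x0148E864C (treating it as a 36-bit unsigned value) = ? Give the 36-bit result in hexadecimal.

Each hex digit d becomes F−d:
  0→F, 1→E, 4→B, 8→7, E→1, 8→7, 6→9, 4→B, C→3

0xFEB7179B3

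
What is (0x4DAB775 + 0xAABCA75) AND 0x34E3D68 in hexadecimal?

0x3060168

Add column by column in base 16, right to left:
  5+5 = A
  7+7 = E
  7+A = 1 carry 1
  B+C+1 = 8 carry 1
  A+B+1 = 6 carry 1
  D+A+1 = 8 carry 1
  4+A+1 = F
Sum = 0xF8681EA; now AND with 0x34E3D68:
  F&3=3, 8&4=0, 6&E=6, 8&3=0, 1&D=1, E&6=6, A&8=8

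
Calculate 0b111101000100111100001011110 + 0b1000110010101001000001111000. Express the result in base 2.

Add column by column in base 2, right to left:
  0+0 = 0
  1+0 = 1
  1+0 = 1
  1+1 = 0 carry 1
  1+1+1 = 1 carry 1
  0+1+1 = 0 carry 1
  1+1+1 = 1 carry 1
  0+0+1 = 1
  0+0 = 0
  0+0 = 0
  0+0 = 0
  1+0 = 1
  1+1 = 0 carry 1
  1+0+1 = 0 carry 1
  1+0+1 = 0 carry 1
  0+1+1 = 0 carry 1
  0+0+1 = 1
  1+1 = 0 carry 1
  0+0+1 = 1
  0+1 = 1
  0+0 = 0
  1+0 = 1
  0+1 = 1
  1+1 = 0 carry 1
  1+0+1 = 0 carry 1
  1+0+1 = 0 carry 1
  1+0+1 = 0 carry 1
  0+1+1 = 0 carry 1
  final carry 1

0b10000011011010000100011010110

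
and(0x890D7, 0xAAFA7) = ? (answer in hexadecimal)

AND each hex digit independently (no carries):
  8&A=8, 9&A=8, 0&F=0, D&A=8, 7&7=7

0x88087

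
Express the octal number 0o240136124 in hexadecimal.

Each octal digit is 3 bits: 2=010 4=100 0=000 1=001 3=011 6=110 1=001 2=010 4=100.
Group the bits into nibbles: 0010 1000 0000 1011 1100 0101 0100 → 280bc54.

0x280bc54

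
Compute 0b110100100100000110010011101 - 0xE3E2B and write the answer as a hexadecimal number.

0x683CE72

0b110100100100000110010011101 = 0x6920C9D in hexadecimal.
Subtract column by column in base 16:
  D-B → 2
  9-2 → 7
  C-E → E (borrow)
  0-3-1 → C (borrow)
  2-E-1 → 3 (borrow)
  9-0-1 → 8
  6-0 → 6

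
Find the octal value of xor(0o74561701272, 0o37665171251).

XOR each oct digit independently (no carries):
  7^3=4, 4^7=3, 5^6=3, 6^6=0, 1^5=4, 7^1=6, 0^7=7, 1^1=0, 2^2=0, 7^5=2, 2^1=3

0o43304670023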